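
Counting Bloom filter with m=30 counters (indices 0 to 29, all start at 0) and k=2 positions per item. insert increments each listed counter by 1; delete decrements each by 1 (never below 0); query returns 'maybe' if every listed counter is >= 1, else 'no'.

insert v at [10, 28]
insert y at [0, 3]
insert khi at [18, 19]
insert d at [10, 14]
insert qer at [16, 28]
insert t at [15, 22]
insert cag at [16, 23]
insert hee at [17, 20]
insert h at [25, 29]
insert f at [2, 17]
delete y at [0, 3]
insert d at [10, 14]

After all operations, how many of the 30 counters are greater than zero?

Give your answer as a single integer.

Answer: 14

Derivation:
Step 1: insert v at [10, 28] -> counters=[0,0,0,0,0,0,0,0,0,0,1,0,0,0,0,0,0,0,0,0,0,0,0,0,0,0,0,0,1,0]
Step 2: insert y at [0, 3] -> counters=[1,0,0,1,0,0,0,0,0,0,1,0,0,0,0,0,0,0,0,0,0,0,0,0,0,0,0,0,1,0]
Step 3: insert khi at [18, 19] -> counters=[1,0,0,1,0,0,0,0,0,0,1,0,0,0,0,0,0,0,1,1,0,0,0,0,0,0,0,0,1,0]
Step 4: insert d at [10, 14] -> counters=[1,0,0,1,0,0,0,0,0,0,2,0,0,0,1,0,0,0,1,1,0,0,0,0,0,0,0,0,1,0]
Step 5: insert qer at [16, 28] -> counters=[1,0,0,1,0,0,0,0,0,0,2,0,0,0,1,0,1,0,1,1,0,0,0,0,0,0,0,0,2,0]
Step 6: insert t at [15, 22] -> counters=[1,0,0,1,0,0,0,0,0,0,2,0,0,0,1,1,1,0,1,1,0,0,1,0,0,0,0,0,2,0]
Step 7: insert cag at [16, 23] -> counters=[1,0,0,1,0,0,0,0,0,0,2,0,0,0,1,1,2,0,1,1,0,0,1,1,0,0,0,0,2,0]
Step 8: insert hee at [17, 20] -> counters=[1,0,0,1,0,0,0,0,0,0,2,0,0,0,1,1,2,1,1,1,1,0,1,1,0,0,0,0,2,0]
Step 9: insert h at [25, 29] -> counters=[1,0,0,1,0,0,0,0,0,0,2,0,0,0,1,1,2,1,1,1,1,0,1,1,0,1,0,0,2,1]
Step 10: insert f at [2, 17] -> counters=[1,0,1,1,0,0,0,0,0,0,2,0,0,0,1,1,2,2,1,1,1,0,1,1,0,1,0,0,2,1]
Step 11: delete y at [0, 3] -> counters=[0,0,1,0,0,0,0,0,0,0,2,0,0,0,1,1,2,2,1,1,1,0,1,1,0,1,0,0,2,1]
Step 12: insert d at [10, 14] -> counters=[0,0,1,0,0,0,0,0,0,0,3,0,0,0,2,1,2,2,1,1,1,0,1,1,0,1,0,0,2,1]
Final counters=[0,0,1,0,0,0,0,0,0,0,3,0,0,0,2,1,2,2,1,1,1,0,1,1,0,1,0,0,2,1] -> 14 nonzero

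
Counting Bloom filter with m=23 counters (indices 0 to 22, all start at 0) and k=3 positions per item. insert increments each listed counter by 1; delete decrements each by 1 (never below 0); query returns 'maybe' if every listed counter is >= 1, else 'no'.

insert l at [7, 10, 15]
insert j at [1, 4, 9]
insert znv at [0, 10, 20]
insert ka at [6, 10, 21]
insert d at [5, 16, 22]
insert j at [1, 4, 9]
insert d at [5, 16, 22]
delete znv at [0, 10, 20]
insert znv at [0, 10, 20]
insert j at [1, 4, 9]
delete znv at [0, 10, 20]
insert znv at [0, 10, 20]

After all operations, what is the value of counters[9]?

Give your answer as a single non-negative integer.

Step 1: insert l at [7, 10, 15] -> counters=[0,0,0,0,0,0,0,1,0,0,1,0,0,0,0,1,0,0,0,0,0,0,0]
Step 2: insert j at [1, 4, 9] -> counters=[0,1,0,0,1,0,0,1,0,1,1,0,0,0,0,1,0,0,0,0,0,0,0]
Step 3: insert znv at [0, 10, 20] -> counters=[1,1,0,0,1,0,0,1,0,1,2,0,0,0,0,1,0,0,0,0,1,0,0]
Step 4: insert ka at [6, 10, 21] -> counters=[1,1,0,0,1,0,1,1,0,1,3,0,0,0,0,1,0,0,0,0,1,1,0]
Step 5: insert d at [5, 16, 22] -> counters=[1,1,0,0,1,1,1,1,0,1,3,0,0,0,0,1,1,0,0,0,1,1,1]
Step 6: insert j at [1, 4, 9] -> counters=[1,2,0,0,2,1,1,1,0,2,3,0,0,0,0,1,1,0,0,0,1,1,1]
Step 7: insert d at [5, 16, 22] -> counters=[1,2,0,0,2,2,1,1,0,2,3,0,0,0,0,1,2,0,0,0,1,1,2]
Step 8: delete znv at [0, 10, 20] -> counters=[0,2,0,0,2,2,1,1,0,2,2,0,0,0,0,1,2,0,0,0,0,1,2]
Step 9: insert znv at [0, 10, 20] -> counters=[1,2,0,0,2,2,1,1,0,2,3,0,0,0,0,1,2,0,0,0,1,1,2]
Step 10: insert j at [1, 4, 9] -> counters=[1,3,0,0,3,2,1,1,0,3,3,0,0,0,0,1,2,0,0,0,1,1,2]
Step 11: delete znv at [0, 10, 20] -> counters=[0,3,0,0,3,2,1,1,0,3,2,0,0,0,0,1,2,0,0,0,0,1,2]
Step 12: insert znv at [0, 10, 20] -> counters=[1,3,0,0,3,2,1,1,0,3,3,0,0,0,0,1,2,0,0,0,1,1,2]
Final counters=[1,3,0,0,3,2,1,1,0,3,3,0,0,0,0,1,2,0,0,0,1,1,2] -> counters[9]=3

Answer: 3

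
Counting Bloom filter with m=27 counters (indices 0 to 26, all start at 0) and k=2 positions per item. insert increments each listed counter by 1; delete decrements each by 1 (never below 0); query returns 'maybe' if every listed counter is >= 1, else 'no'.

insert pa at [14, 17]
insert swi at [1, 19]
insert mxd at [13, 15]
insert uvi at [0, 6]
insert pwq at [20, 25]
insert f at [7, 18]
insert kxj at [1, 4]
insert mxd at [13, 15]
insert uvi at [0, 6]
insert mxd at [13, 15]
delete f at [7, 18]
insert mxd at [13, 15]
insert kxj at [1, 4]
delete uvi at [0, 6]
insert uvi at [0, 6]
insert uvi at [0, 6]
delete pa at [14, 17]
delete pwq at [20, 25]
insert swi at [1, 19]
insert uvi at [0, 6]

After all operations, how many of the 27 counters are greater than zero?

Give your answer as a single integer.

Answer: 7

Derivation:
Step 1: insert pa at [14, 17] -> counters=[0,0,0,0,0,0,0,0,0,0,0,0,0,0,1,0,0,1,0,0,0,0,0,0,0,0,0]
Step 2: insert swi at [1, 19] -> counters=[0,1,0,0,0,0,0,0,0,0,0,0,0,0,1,0,0,1,0,1,0,0,0,0,0,0,0]
Step 3: insert mxd at [13, 15] -> counters=[0,1,0,0,0,0,0,0,0,0,0,0,0,1,1,1,0,1,0,1,0,0,0,0,0,0,0]
Step 4: insert uvi at [0, 6] -> counters=[1,1,0,0,0,0,1,0,0,0,0,0,0,1,1,1,0,1,0,1,0,0,0,0,0,0,0]
Step 5: insert pwq at [20, 25] -> counters=[1,1,0,0,0,0,1,0,0,0,0,0,0,1,1,1,0,1,0,1,1,0,0,0,0,1,0]
Step 6: insert f at [7, 18] -> counters=[1,1,0,0,0,0,1,1,0,0,0,0,0,1,1,1,0,1,1,1,1,0,0,0,0,1,0]
Step 7: insert kxj at [1, 4] -> counters=[1,2,0,0,1,0,1,1,0,0,0,0,0,1,1,1,0,1,1,1,1,0,0,0,0,1,0]
Step 8: insert mxd at [13, 15] -> counters=[1,2,0,0,1,0,1,1,0,0,0,0,0,2,1,2,0,1,1,1,1,0,0,0,0,1,0]
Step 9: insert uvi at [0, 6] -> counters=[2,2,0,0,1,0,2,1,0,0,0,0,0,2,1,2,0,1,1,1,1,0,0,0,0,1,0]
Step 10: insert mxd at [13, 15] -> counters=[2,2,0,0,1,0,2,1,0,0,0,0,0,3,1,3,0,1,1,1,1,0,0,0,0,1,0]
Step 11: delete f at [7, 18] -> counters=[2,2,0,0,1,0,2,0,0,0,0,0,0,3,1,3,0,1,0,1,1,0,0,0,0,1,0]
Step 12: insert mxd at [13, 15] -> counters=[2,2,0,0,1,0,2,0,0,0,0,0,0,4,1,4,0,1,0,1,1,0,0,0,0,1,0]
Step 13: insert kxj at [1, 4] -> counters=[2,3,0,0,2,0,2,0,0,0,0,0,0,4,1,4,0,1,0,1,1,0,0,0,0,1,0]
Step 14: delete uvi at [0, 6] -> counters=[1,3,0,0,2,0,1,0,0,0,0,0,0,4,1,4,0,1,0,1,1,0,0,0,0,1,0]
Step 15: insert uvi at [0, 6] -> counters=[2,3,0,0,2,0,2,0,0,0,0,0,0,4,1,4,0,1,0,1,1,0,0,0,0,1,0]
Step 16: insert uvi at [0, 6] -> counters=[3,3,0,0,2,0,3,0,0,0,0,0,0,4,1,4,0,1,0,1,1,0,0,0,0,1,0]
Step 17: delete pa at [14, 17] -> counters=[3,3,0,0,2,0,3,0,0,0,0,0,0,4,0,4,0,0,0,1,1,0,0,0,0,1,0]
Step 18: delete pwq at [20, 25] -> counters=[3,3,0,0,2,0,3,0,0,0,0,0,0,4,0,4,0,0,0,1,0,0,0,0,0,0,0]
Step 19: insert swi at [1, 19] -> counters=[3,4,0,0,2,0,3,0,0,0,0,0,0,4,0,4,0,0,0,2,0,0,0,0,0,0,0]
Step 20: insert uvi at [0, 6] -> counters=[4,4,0,0,2,0,4,0,0,0,0,0,0,4,0,4,0,0,0,2,0,0,0,0,0,0,0]
Final counters=[4,4,0,0,2,0,4,0,0,0,0,0,0,4,0,4,0,0,0,2,0,0,0,0,0,0,0] -> 7 nonzero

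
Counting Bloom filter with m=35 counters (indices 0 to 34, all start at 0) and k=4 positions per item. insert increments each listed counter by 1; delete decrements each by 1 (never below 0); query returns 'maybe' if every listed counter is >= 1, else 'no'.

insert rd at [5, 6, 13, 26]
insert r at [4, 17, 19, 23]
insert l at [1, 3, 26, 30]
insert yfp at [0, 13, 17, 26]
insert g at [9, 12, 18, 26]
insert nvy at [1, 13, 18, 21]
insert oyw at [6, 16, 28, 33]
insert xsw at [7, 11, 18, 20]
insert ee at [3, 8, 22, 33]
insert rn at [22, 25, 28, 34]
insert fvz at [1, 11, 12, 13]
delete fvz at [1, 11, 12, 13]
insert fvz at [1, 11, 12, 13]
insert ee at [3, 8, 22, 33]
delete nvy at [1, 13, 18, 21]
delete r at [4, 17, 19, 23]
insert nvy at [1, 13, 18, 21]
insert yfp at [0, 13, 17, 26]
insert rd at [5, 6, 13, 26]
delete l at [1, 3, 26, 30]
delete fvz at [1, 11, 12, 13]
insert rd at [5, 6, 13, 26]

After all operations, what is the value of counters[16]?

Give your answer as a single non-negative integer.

Step 1: insert rd at [5, 6, 13, 26] -> counters=[0,0,0,0,0,1,1,0,0,0,0,0,0,1,0,0,0,0,0,0,0,0,0,0,0,0,1,0,0,0,0,0,0,0,0]
Step 2: insert r at [4, 17, 19, 23] -> counters=[0,0,0,0,1,1,1,0,0,0,0,0,0,1,0,0,0,1,0,1,0,0,0,1,0,0,1,0,0,0,0,0,0,0,0]
Step 3: insert l at [1, 3, 26, 30] -> counters=[0,1,0,1,1,1,1,0,0,0,0,0,0,1,0,0,0,1,0,1,0,0,0,1,0,0,2,0,0,0,1,0,0,0,0]
Step 4: insert yfp at [0, 13, 17, 26] -> counters=[1,1,0,1,1,1,1,0,0,0,0,0,0,2,0,0,0,2,0,1,0,0,0,1,0,0,3,0,0,0,1,0,0,0,0]
Step 5: insert g at [9, 12, 18, 26] -> counters=[1,1,0,1,1,1,1,0,0,1,0,0,1,2,0,0,0,2,1,1,0,0,0,1,0,0,4,0,0,0,1,0,0,0,0]
Step 6: insert nvy at [1, 13, 18, 21] -> counters=[1,2,0,1,1,1,1,0,0,1,0,0,1,3,0,0,0,2,2,1,0,1,0,1,0,0,4,0,0,0,1,0,0,0,0]
Step 7: insert oyw at [6, 16, 28, 33] -> counters=[1,2,0,1,1,1,2,0,0,1,0,0,1,3,0,0,1,2,2,1,0,1,0,1,0,0,4,0,1,0,1,0,0,1,0]
Step 8: insert xsw at [7, 11, 18, 20] -> counters=[1,2,0,1,1,1,2,1,0,1,0,1,1,3,0,0,1,2,3,1,1,1,0,1,0,0,4,0,1,0,1,0,0,1,0]
Step 9: insert ee at [3, 8, 22, 33] -> counters=[1,2,0,2,1,1,2,1,1,1,0,1,1,3,0,0,1,2,3,1,1,1,1,1,0,0,4,0,1,0,1,0,0,2,0]
Step 10: insert rn at [22, 25, 28, 34] -> counters=[1,2,0,2,1,1,2,1,1,1,0,1,1,3,0,0,1,2,3,1,1,1,2,1,0,1,4,0,2,0,1,0,0,2,1]
Step 11: insert fvz at [1, 11, 12, 13] -> counters=[1,3,0,2,1,1,2,1,1,1,0,2,2,4,0,0,1,2,3,1,1,1,2,1,0,1,4,0,2,0,1,0,0,2,1]
Step 12: delete fvz at [1, 11, 12, 13] -> counters=[1,2,0,2,1,1,2,1,1,1,0,1,1,3,0,0,1,2,3,1,1,1,2,1,0,1,4,0,2,0,1,0,0,2,1]
Step 13: insert fvz at [1, 11, 12, 13] -> counters=[1,3,0,2,1,1,2,1,1,1,0,2,2,4,0,0,1,2,3,1,1,1,2,1,0,1,4,0,2,0,1,0,0,2,1]
Step 14: insert ee at [3, 8, 22, 33] -> counters=[1,3,0,3,1,1,2,1,2,1,0,2,2,4,0,0,1,2,3,1,1,1,3,1,0,1,4,0,2,0,1,0,0,3,1]
Step 15: delete nvy at [1, 13, 18, 21] -> counters=[1,2,0,3,1,1,2,1,2,1,0,2,2,3,0,0,1,2,2,1,1,0,3,1,0,1,4,0,2,0,1,0,0,3,1]
Step 16: delete r at [4, 17, 19, 23] -> counters=[1,2,0,3,0,1,2,1,2,1,0,2,2,3,0,0,1,1,2,0,1,0,3,0,0,1,4,0,2,0,1,0,0,3,1]
Step 17: insert nvy at [1, 13, 18, 21] -> counters=[1,3,0,3,0,1,2,1,2,1,0,2,2,4,0,0,1,1,3,0,1,1,3,0,0,1,4,0,2,0,1,0,0,3,1]
Step 18: insert yfp at [0, 13, 17, 26] -> counters=[2,3,0,3,0,1,2,1,2,1,0,2,2,5,0,0,1,2,3,0,1,1,3,0,0,1,5,0,2,0,1,0,0,3,1]
Step 19: insert rd at [5, 6, 13, 26] -> counters=[2,3,0,3,0,2,3,1,2,1,0,2,2,6,0,0,1,2,3,0,1,1,3,0,0,1,6,0,2,0,1,0,0,3,1]
Step 20: delete l at [1, 3, 26, 30] -> counters=[2,2,0,2,0,2,3,1,2,1,0,2,2,6,0,0,1,2,3,0,1,1,3,0,0,1,5,0,2,0,0,0,0,3,1]
Step 21: delete fvz at [1, 11, 12, 13] -> counters=[2,1,0,2,0,2,3,1,2,1,0,1,1,5,0,0,1,2,3,0,1,1,3,0,0,1,5,0,2,0,0,0,0,3,1]
Step 22: insert rd at [5, 6, 13, 26] -> counters=[2,1,0,2,0,3,4,1,2,1,0,1,1,6,0,0,1,2,3,0,1,1,3,0,0,1,6,0,2,0,0,0,0,3,1]
Final counters=[2,1,0,2,0,3,4,1,2,1,0,1,1,6,0,0,1,2,3,0,1,1,3,0,0,1,6,0,2,0,0,0,0,3,1] -> counters[16]=1

Answer: 1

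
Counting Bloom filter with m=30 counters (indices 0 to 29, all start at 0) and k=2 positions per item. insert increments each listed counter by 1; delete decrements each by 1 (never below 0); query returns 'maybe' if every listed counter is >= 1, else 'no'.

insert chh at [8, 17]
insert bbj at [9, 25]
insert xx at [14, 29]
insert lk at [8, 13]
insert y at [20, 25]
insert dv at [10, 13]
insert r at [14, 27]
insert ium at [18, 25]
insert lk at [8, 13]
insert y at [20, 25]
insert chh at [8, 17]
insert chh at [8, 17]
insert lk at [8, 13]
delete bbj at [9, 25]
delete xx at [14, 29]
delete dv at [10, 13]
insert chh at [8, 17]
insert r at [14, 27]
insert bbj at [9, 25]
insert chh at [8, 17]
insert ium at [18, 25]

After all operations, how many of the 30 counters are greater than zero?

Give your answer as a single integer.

Answer: 9

Derivation:
Step 1: insert chh at [8, 17] -> counters=[0,0,0,0,0,0,0,0,1,0,0,0,0,0,0,0,0,1,0,0,0,0,0,0,0,0,0,0,0,0]
Step 2: insert bbj at [9, 25] -> counters=[0,0,0,0,0,0,0,0,1,1,0,0,0,0,0,0,0,1,0,0,0,0,0,0,0,1,0,0,0,0]
Step 3: insert xx at [14, 29] -> counters=[0,0,0,0,0,0,0,0,1,1,0,0,0,0,1,0,0,1,0,0,0,0,0,0,0,1,0,0,0,1]
Step 4: insert lk at [8, 13] -> counters=[0,0,0,0,0,0,0,0,2,1,0,0,0,1,1,0,0,1,0,0,0,0,0,0,0,1,0,0,0,1]
Step 5: insert y at [20, 25] -> counters=[0,0,0,0,0,0,0,0,2,1,0,0,0,1,1,0,0,1,0,0,1,0,0,0,0,2,0,0,0,1]
Step 6: insert dv at [10, 13] -> counters=[0,0,0,0,0,0,0,0,2,1,1,0,0,2,1,0,0,1,0,0,1,0,0,0,0,2,0,0,0,1]
Step 7: insert r at [14, 27] -> counters=[0,0,0,0,0,0,0,0,2,1,1,0,0,2,2,0,0,1,0,0,1,0,0,0,0,2,0,1,0,1]
Step 8: insert ium at [18, 25] -> counters=[0,0,0,0,0,0,0,0,2,1,1,0,0,2,2,0,0,1,1,0,1,0,0,0,0,3,0,1,0,1]
Step 9: insert lk at [8, 13] -> counters=[0,0,0,0,0,0,0,0,3,1,1,0,0,3,2,0,0,1,1,0,1,0,0,0,0,3,0,1,0,1]
Step 10: insert y at [20, 25] -> counters=[0,0,0,0,0,0,0,0,3,1,1,0,0,3,2,0,0,1,1,0,2,0,0,0,0,4,0,1,0,1]
Step 11: insert chh at [8, 17] -> counters=[0,0,0,0,0,0,0,0,4,1,1,0,0,3,2,0,0,2,1,0,2,0,0,0,0,4,0,1,0,1]
Step 12: insert chh at [8, 17] -> counters=[0,0,0,0,0,0,0,0,5,1,1,0,0,3,2,0,0,3,1,0,2,0,0,0,0,4,0,1,0,1]
Step 13: insert lk at [8, 13] -> counters=[0,0,0,0,0,0,0,0,6,1,1,0,0,4,2,0,0,3,1,0,2,0,0,0,0,4,0,1,0,1]
Step 14: delete bbj at [9, 25] -> counters=[0,0,0,0,0,0,0,0,6,0,1,0,0,4,2,0,0,3,1,0,2,0,0,0,0,3,0,1,0,1]
Step 15: delete xx at [14, 29] -> counters=[0,0,0,0,0,0,0,0,6,0,1,0,0,4,1,0,0,3,1,0,2,0,0,0,0,3,0,1,0,0]
Step 16: delete dv at [10, 13] -> counters=[0,0,0,0,0,0,0,0,6,0,0,0,0,3,1,0,0,3,1,0,2,0,0,0,0,3,0,1,0,0]
Step 17: insert chh at [8, 17] -> counters=[0,0,0,0,0,0,0,0,7,0,0,0,0,3,1,0,0,4,1,0,2,0,0,0,0,3,0,1,0,0]
Step 18: insert r at [14, 27] -> counters=[0,0,0,0,0,0,0,0,7,0,0,0,0,3,2,0,0,4,1,0,2,0,0,0,0,3,0,2,0,0]
Step 19: insert bbj at [9, 25] -> counters=[0,0,0,0,0,0,0,0,7,1,0,0,0,3,2,0,0,4,1,0,2,0,0,0,0,4,0,2,0,0]
Step 20: insert chh at [8, 17] -> counters=[0,0,0,0,0,0,0,0,8,1,0,0,0,3,2,0,0,5,1,0,2,0,0,0,0,4,0,2,0,0]
Step 21: insert ium at [18, 25] -> counters=[0,0,0,0,0,0,0,0,8,1,0,0,0,3,2,0,0,5,2,0,2,0,0,0,0,5,0,2,0,0]
Final counters=[0,0,0,0,0,0,0,0,8,1,0,0,0,3,2,0,0,5,2,0,2,0,0,0,0,5,0,2,0,0] -> 9 nonzero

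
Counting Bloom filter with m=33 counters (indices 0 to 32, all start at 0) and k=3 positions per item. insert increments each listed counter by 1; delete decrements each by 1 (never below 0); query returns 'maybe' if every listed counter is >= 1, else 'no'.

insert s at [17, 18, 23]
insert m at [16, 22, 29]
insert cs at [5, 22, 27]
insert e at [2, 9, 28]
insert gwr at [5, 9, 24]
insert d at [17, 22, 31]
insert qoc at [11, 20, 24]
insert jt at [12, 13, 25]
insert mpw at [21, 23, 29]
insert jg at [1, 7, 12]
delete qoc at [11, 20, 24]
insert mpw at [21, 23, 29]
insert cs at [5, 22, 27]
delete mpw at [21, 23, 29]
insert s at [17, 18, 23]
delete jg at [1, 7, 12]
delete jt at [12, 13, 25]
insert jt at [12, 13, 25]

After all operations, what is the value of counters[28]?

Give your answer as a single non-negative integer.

Answer: 1

Derivation:
Step 1: insert s at [17, 18, 23] -> counters=[0,0,0,0,0,0,0,0,0,0,0,0,0,0,0,0,0,1,1,0,0,0,0,1,0,0,0,0,0,0,0,0,0]
Step 2: insert m at [16, 22, 29] -> counters=[0,0,0,0,0,0,0,0,0,0,0,0,0,0,0,0,1,1,1,0,0,0,1,1,0,0,0,0,0,1,0,0,0]
Step 3: insert cs at [5, 22, 27] -> counters=[0,0,0,0,0,1,0,0,0,0,0,0,0,0,0,0,1,1,1,0,0,0,2,1,0,0,0,1,0,1,0,0,0]
Step 4: insert e at [2, 9, 28] -> counters=[0,0,1,0,0,1,0,0,0,1,0,0,0,0,0,0,1,1,1,0,0,0,2,1,0,0,0,1,1,1,0,0,0]
Step 5: insert gwr at [5, 9, 24] -> counters=[0,0,1,0,0,2,0,0,0,2,0,0,0,0,0,0,1,1,1,0,0,0,2,1,1,0,0,1,1,1,0,0,0]
Step 6: insert d at [17, 22, 31] -> counters=[0,0,1,0,0,2,0,0,0,2,0,0,0,0,0,0,1,2,1,0,0,0,3,1,1,0,0,1,1,1,0,1,0]
Step 7: insert qoc at [11, 20, 24] -> counters=[0,0,1,0,0,2,0,0,0,2,0,1,0,0,0,0,1,2,1,0,1,0,3,1,2,0,0,1,1,1,0,1,0]
Step 8: insert jt at [12, 13, 25] -> counters=[0,0,1,0,0,2,0,0,0,2,0,1,1,1,0,0,1,2,1,0,1,0,3,1,2,1,0,1,1,1,0,1,0]
Step 9: insert mpw at [21, 23, 29] -> counters=[0,0,1,0,0,2,0,0,0,2,0,1,1,1,0,0,1,2,1,0,1,1,3,2,2,1,0,1,1,2,0,1,0]
Step 10: insert jg at [1, 7, 12] -> counters=[0,1,1,0,0,2,0,1,0,2,0,1,2,1,0,0,1,2,1,0,1,1,3,2,2,1,0,1,1,2,0,1,0]
Step 11: delete qoc at [11, 20, 24] -> counters=[0,1,1,0,0,2,0,1,0,2,0,0,2,1,0,0,1,2,1,0,0,1,3,2,1,1,0,1,1,2,0,1,0]
Step 12: insert mpw at [21, 23, 29] -> counters=[0,1,1,0,0,2,0,1,0,2,0,0,2,1,0,0,1,2,1,0,0,2,3,3,1,1,0,1,1,3,0,1,0]
Step 13: insert cs at [5, 22, 27] -> counters=[0,1,1,0,0,3,0,1,0,2,0,0,2,1,0,0,1,2,1,0,0,2,4,3,1,1,0,2,1,3,0,1,0]
Step 14: delete mpw at [21, 23, 29] -> counters=[0,1,1,0,0,3,0,1,0,2,0,0,2,1,0,0,1,2,1,0,0,1,4,2,1,1,0,2,1,2,0,1,0]
Step 15: insert s at [17, 18, 23] -> counters=[0,1,1,0,0,3,0,1,0,2,0,0,2,1,0,0,1,3,2,0,0,1,4,3,1,1,0,2,1,2,0,1,0]
Step 16: delete jg at [1, 7, 12] -> counters=[0,0,1,0,0,3,0,0,0,2,0,0,1,1,0,0,1,3,2,0,0,1,4,3,1,1,0,2,1,2,0,1,0]
Step 17: delete jt at [12, 13, 25] -> counters=[0,0,1,0,0,3,0,0,0,2,0,0,0,0,0,0,1,3,2,0,0,1,4,3,1,0,0,2,1,2,0,1,0]
Step 18: insert jt at [12, 13, 25] -> counters=[0,0,1,0,0,3,0,0,0,2,0,0,1,1,0,0,1,3,2,0,0,1,4,3,1,1,0,2,1,2,0,1,0]
Final counters=[0,0,1,0,0,3,0,0,0,2,0,0,1,1,0,0,1,3,2,0,0,1,4,3,1,1,0,2,1,2,0,1,0] -> counters[28]=1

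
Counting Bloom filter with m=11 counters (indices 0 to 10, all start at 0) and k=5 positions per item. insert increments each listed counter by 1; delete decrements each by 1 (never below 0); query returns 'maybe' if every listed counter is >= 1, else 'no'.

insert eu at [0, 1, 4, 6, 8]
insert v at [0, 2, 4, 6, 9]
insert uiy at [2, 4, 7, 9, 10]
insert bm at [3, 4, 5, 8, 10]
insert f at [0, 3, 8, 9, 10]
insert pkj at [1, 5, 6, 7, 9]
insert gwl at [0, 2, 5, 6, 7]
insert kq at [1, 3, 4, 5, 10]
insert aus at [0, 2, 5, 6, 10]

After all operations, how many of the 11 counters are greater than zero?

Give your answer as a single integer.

Answer: 11

Derivation:
Step 1: insert eu at [0, 1, 4, 6, 8] -> counters=[1,1,0,0,1,0,1,0,1,0,0]
Step 2: insert v at [0, 2, 4, 6, 9] -> counters=[2,1,1,0,2,0,2,0,1,1,0]
Step 3: insert uiy at [2, 4, 7, 9, 10] -> counters=[2,1,2,0,3,0,2,1,1,2,1]
Step 4: insert bm at [3, 4, 5, 8, 10] -> counters=[2,1,2,1,4,1,2,1,2,2,2]
Step 5: insert f at [0, 3, 8, 9, 10] -> counters=[3,1,2,2,4,1,2,1,3,3,3]
Step 6: insert pkj at [1, 5, 6, 7, 9] -> counters=[3,2,2,2,4,2,3,2,3,4,3]
Step 7: insert gwl at [0, 2, 5, 6, 7] -> counters=[4,2,3,2,4,3,4,3,3,4,3]
Step 8: insert kq at [1, 3, 4, 5, 10] -> counters=[4,3,3,3,5,4,4,3,3,4,4]
Step 9: insert aus at [0, 2, 5, 6, 10] -> counters=[5,3,4,3,5,5,5,3,3,4,5]
Final counters=[5,3,4,3,5,5,5,3,3,4,5] -> 11 nonzero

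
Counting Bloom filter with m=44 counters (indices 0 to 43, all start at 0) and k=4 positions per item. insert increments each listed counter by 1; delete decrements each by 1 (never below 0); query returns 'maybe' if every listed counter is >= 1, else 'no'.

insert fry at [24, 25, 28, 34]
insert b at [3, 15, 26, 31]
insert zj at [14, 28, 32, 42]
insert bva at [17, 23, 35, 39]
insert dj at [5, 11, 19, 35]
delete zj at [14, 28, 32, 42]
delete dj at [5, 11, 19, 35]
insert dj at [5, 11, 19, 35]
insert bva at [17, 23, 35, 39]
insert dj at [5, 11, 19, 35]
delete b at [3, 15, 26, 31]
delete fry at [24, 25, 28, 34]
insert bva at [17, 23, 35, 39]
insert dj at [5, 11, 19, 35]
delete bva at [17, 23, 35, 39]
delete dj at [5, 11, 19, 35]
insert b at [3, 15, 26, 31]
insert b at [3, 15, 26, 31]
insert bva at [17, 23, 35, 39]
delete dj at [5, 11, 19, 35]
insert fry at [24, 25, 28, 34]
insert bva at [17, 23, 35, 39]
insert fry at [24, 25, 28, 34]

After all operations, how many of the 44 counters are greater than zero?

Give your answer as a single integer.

Answer: 15

Derivation:
Step 1: insert fry at [24, 25, 28, 34] -> counters=[0,0,0,0,0,0,0,0,0,0,0,0,0,0,0,0,0,0,0,0,0,0,0,0,1,1,0,0,1,0,0,0,0,0,1,0,0,0,0,0,0,0,0,0]
Step 2: insert b at [3, 15, 26, 31] -> counters=[0,0,0,1,0,0,0,0,0,0,0,0,0,0,0,1,0,0,0,0,0,0,0,0,1,1,1,0,1,0,0,1,0,0,1,0,0,0,0,0,0,0,0,0]
Step 3: insert zj at [14, 28, 32, 42] -> counters=[0,0,0,1,0,0,0,0,0,0,0,0,0,0,1,1,0,0,0,0,0,0,0,0,1,1,1,0,2,0,0,1,1,0,1,0,0,0,0,0,0,0,1,0]
Step 4: insert bva at [17, 23, 35, 39] -> counters=[0,0,0,1,0,0,0,0,0,0,0,0,0,0,1,1,0,1,0,0,0,0,0,1,1,1,1,0,2,0,0,1,1,0,1,1,0,0,0,1,0,0,1,0]
Step 5: insert dj at [5, 11, 19, 35] -> counters=[0,0,0,1,0,1,0,0,0,0,0,1,0,0,1,1,0,1,0,1,0,0,0,1,1,1,1,0,2,0,0,1,1,0,1,2,0,0,0,1,0,0,1,0]
Step 6: delete zj at [14, 28, 32, 42] -> counters=[0,0,0,1,0,1,0,0,0,0,0,1,0,0,0,1,0,1,0,1,0,0,0,1,1,1,1,0,1,0,0,1,0,0,1,2,0,0,0,1,0,0,0,0]
Step 7: delete dj at [5, 11, 19, 35] -> counters=[0,0,0,1,0,0,0,0,0,0,0,0,0,0,0,1,0,1,0,0,0,0,0,1,1,1,1,0,1,0,0,1,0,0,1,1,0,0,0,1,0,0,0,0]
Step 8: insert dj at [5, 11, 19, 35] -> counters=[0,0,0,1,0,1,0,0,0,0,0,1,0,0,0,1,0,1,0,1,0,0,0,1,1,1,1,0,1,0,0,1,0,0,1,2,0,0,0,1,0,0,0,0]
Step 9: insert bva at [17, 23, 35, 39] -> counters=[0,0,0,1,0,1,0,0,0,0,0,1,0,0,0,1,0,2,0,1,0,0,0,2,1,1,1,0,1,0,0,1,0,0,1,3,0,0,0,2,0,0,0,0]
Step 10: insert dj at [5, 11, 19, 35] -> counters=[0,0,0,1,0,2,0,0,0,0,0,2,0,0,0,1,0,2,0,2,0,0,0,2,1,1,1,0,1,0,0,1,0,0,1,4,0,0,0,2,0,0,0,0]
Step 11: delete b at [3, 15, 26, 31] -> counters=[0,0,0,0,0,2,0,0,0,0,0,2,0,0,0,0,0,2,0,2,0,0,0,2,1,1,0,0,1,0,0,0,0,0,1,4,0,0,0,2,0,0,0,0]
Step 12: delete fry at [24, 25, 28, 34] -> counters=[0,0,0,0,0,2,0,0,0,0,0,2,0,0,0,0,0,2,0,2,0,0,0,2,0,0,0,0,0,0,0,0,0,0,0,4,0,0,0,2,0,0,0,0]
Step 13: insert bva at [17, 23, 35, 39] -> counters=[0,0,0,0,0,2,0,0,0,0,0,2,0,0,0,0,0,3,0,2,0,0,0,3,0,0,0,0,0,0,0,0,0,0,0,5,0,0,0,3,0,0,0,0]
Step 14: insert dj at [5, 11, 19, 35] -> counters=[0,0,0,0,0,3,0,0,0,0,0,3,0,0,0,0,0,3,0,3,0,0,0,3,0,0,0,0,0,0,0,0,0,0,0,6,0,0,0,3,0,0,0,0]
Step 15: delete bva at [17, 23, 35, 39] -> counters=[0,0,0,0,0,3,0,0,0,0,0,3,0,0,0,0,0,2,0,3,0,0,0,2,0,0,0,0,0,0,0,0,0,0,0,5,0,0,0,2,0,0,0,0]
Step 16: delete dj at [5, 11, 19, 35] -> counters=[0,0,0,0,0,2,0,0,0,0,0,2,0,0,0,0,0,2,0,2,0,0,0,2,0,0,0,0,0,0,0,0,0,0,0,4,0,0,0,2,0,0,0,0]
Step 17: insert b at [3, 15, 26, 31] -> counters=[0,0,0,1,0,2,0,0,0,0,0,2,0,0,0,1,0,2,0,2,0,0,0,2,0,0,1,0,0,0,0,1,0,0,0,4,0,0,0,2,0,0,0,0]
Step 18: insert b at [3, 15, 26, 31] -> counters=[0,0,0,2,0,2,0,0,0,0,0,2,0,0,0,2,0,2,0,2,0,0,0,2,0,0,2,0,0,0,0,2,0,0,0,4,0,0,0,2,0,0,0,0]
Step 19: insert bva at [17, 23, 35, 39] -> counters=[0,0,0,2,0,2,0,0,0,0,0,2,0,0,0,2,0,3,0,2,0,0,0,3,0,0,2,0,0,0,0,2,0,0,0,5,0,0,0,3,0,0,0,0]
Step 20: delete dj at [5, 11, 19, 35] -> counters=[0,0,0,2,0,1,0,0,0,0,0,1,0,0,0,2,0,3,0,1,0,0,0,3,0,0,2,0,0,0,0,2,0,0,0,4,0,0,0,3,0,0,0,0]
Step 21: insert fry at [24, 25, 28, 34] -> counters=[0,0,0,2,0,1,0,0,0,0,0,1,0,0,0,2,0,3,0,1,0,0,0,3,1,1,2,0,1,0,0,2,0,0,1,4,0,0,0,3,0,0,0,0]
Step 22: insert bva at [17, 23, 35, 39] -> counters=[0,0,0,2,0,1,0,0,0,0,0,1,0,0,0,2,0,4,0,1,0,0,0,4,1,1,2,0,1,0,0,2,0,0,1,5,0,0,0,4,0,0,0,0]
Step 23: insert fry at [24, 25, 28, 34] -> counters=[0,0,0,2,0,1,0,0,0,0,0,1,0,0,0,2,0,4,0,1,0,0,0,4,2,2,2,0,2,0,0,2,0,0,2,5,0,0,0,4,0,0,0,0]
Final counters=[0,0,0,2,0,1,0,0,0,0,0,1,0,0,0,2,0,4,0,1,0,0,0,4,2,2,2,0,2,0,0,2,0,0,2,5,0,0,0,4,0,0,0,0] -> 15 nonzero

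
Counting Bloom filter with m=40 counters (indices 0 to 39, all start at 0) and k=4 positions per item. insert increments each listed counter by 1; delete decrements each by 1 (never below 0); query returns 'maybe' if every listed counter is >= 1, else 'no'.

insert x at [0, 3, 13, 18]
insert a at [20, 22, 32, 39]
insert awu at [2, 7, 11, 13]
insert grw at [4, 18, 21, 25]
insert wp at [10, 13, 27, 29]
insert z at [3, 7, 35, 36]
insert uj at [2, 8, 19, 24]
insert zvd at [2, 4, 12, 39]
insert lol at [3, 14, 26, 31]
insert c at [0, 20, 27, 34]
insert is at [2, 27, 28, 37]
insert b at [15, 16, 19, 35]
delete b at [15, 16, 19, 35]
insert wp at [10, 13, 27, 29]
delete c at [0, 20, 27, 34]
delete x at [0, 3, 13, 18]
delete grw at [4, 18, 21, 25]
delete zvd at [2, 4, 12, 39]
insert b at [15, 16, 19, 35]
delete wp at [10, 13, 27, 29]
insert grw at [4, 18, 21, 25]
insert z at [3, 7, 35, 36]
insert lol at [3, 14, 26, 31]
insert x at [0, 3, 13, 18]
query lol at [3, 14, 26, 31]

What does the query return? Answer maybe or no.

Step 1: insert x at [0, 3, 13, 18] -> counters=[1,0,0,1,0,0,0,0,0,0,0,0,0,1,0,0,0,0,1,0,0,0,0,0,0,0,0,0,0,0,0,0,0,0,0,0,0,0,0,0]
Step 2: insert a at [20, 22, 32, 39] -> counters=[1,0,0,1,0,0,0,0,0,0,0,0,0,1,0,0,0,0,1,0,1,0,1,0,0,0,0,0,0,0,0,0,1,0,0,0,0,0,0,1]
Step 3: insert awu at [2, 7, 11, 13] -> counters=[1,0,1,1,0,0,0,1,0,0,0,1,0,2,0,0,0,0,1,0,1,0,1,0,0,0,0,0,0,0,0,0,1,0,0,0,0,0,0,1]
Step 4: insert grw at [4, 18, 21, 25] -> counters=[1,0,1,1,1,0,0,1,0,0,0,1,0,2,0,0,0,0,2,0,1,1,1,0,0,1,0,0,0,0,0,0,1,0,0,0,0,0,0,1]
Step 5: insert wp at [10, 13, 27, 29] -> counters=[1,0,1,1,1,0,0,1,0,0,1,1,0,3,0,0,0,0,2,0,1,1,1,0,0,1,0,1,0,1,0,0,1,0,0,0,0,0,0,1]
Step 6: insert z at [3, 7, 35, 36] -> counters=[1,0,1,2,1,0,0,2,0,0,1,1,0,3,0,0,0,0,2,0,1,1,1,0,0,1,0,1,0,1,0,0,1,0,0,1,1,0,0,1]
Step 7: insert uj at [2, 8, 19, 24] -> counters=[1,0,2,2,1,0,0,2,1,0,1,1,0,3,0,0,0,0,2,1,1,1,1,0,1,1,0,1,0,1,0,0,1,0,0,1,1,0,0,1]
Step 8: insert zvd at [2, 4, 12, 39] -> counters=[1,0,3,2,2,0,0,2,1,0,1,1,1,3,0,0,0,0,2,1,1,1,1,0,1,1,0,1,0,1,0,0,1,0,0,1,1,0,0,2]
Step 9: insert lol at [3, 14, 26, 31] -> counters=[1,0,3,3,2,0,0,2,1,0,1,1,1,3,1,0,0,0,2,1,1,1,1,0,1,1,1,1,0,1,0,1,1,0,0,1,1,0,0,2]
Step 10: insert c at [0, 20, 27, 34] -> counters=[2,0,3,3,2,0,0,2,1,0,1,1,1,3,1,0,0,0,2,1,2,1,1,0,1,1,1,2,0,1,0,1,1,0,1,1,1,0,0,2]
Step 11: insert is at [2, 27, 28, 37] -> counters=[2,0,4,3,2,0,0,2,1,0,1,1,1,3,1,0,0,0,2,1,2,1,1,0,1,1,1,3,1,1,0,1,1,0,1,1,1,1,0,2]
Step 12: insert b at [15, 16, 19, 35] -> counters=[2,0,4,3,2,0,0,2,1,0,1,1,1,3,1,1,1,0,2,2,2,1,1,0,1,1,1,3,1,1,0,1,1,0,1,2,1,1,0,2]
Step 13: delete b at [15, 16, 19, 35] -> counters=[2,0,4,3,2,0,0,2,1,0,1,1,1,3,1,0,0,0,2,1,2,1,1,0,1,1,1,3,1,1,0,1,1,0,1,1,1,1,0,2]
Step 14: insert wp at [10, 13, 27, 29] -> counters=[2,0,4,3,2,0,0,2,1,0,2,1,1,4,1,0,0,0,2,1,2,1,1,0,1,1,1,4,1,2,0,1,1,0,1,1,1,1,0,2]
Step 15: delete c at [0, 20, 27, 34] -> counters=[1,0,4,3,2,0,0,2,1,0,2,1,1,4,1,0,0,0,2,1,1,1,1,0,1,1,1,3,1,2,0,1,1,0,0,1,1,1,0,2]
Step 16: delete x at [0, 3, 13, 18] -> counters=[0,0,4,2,2,0,0,2,1,0,2,1,1,3,1,0,0,0,1,1,1,1,1,0,1,1,1,3,1,2,0,1,1,0,0,1,1,1,0,2]
Step 17: delete grw at [4, 18, 21, 25] -> counters=[0,0,4,2,1,0,0,2,1,0,2,1,1,3,1,0,0,0,0,1,1,0,1,0,1,0,1,3,1,2,0,1,1,0,0,1,1,1,0,2]
Step 18: delete zvd at [2, 4, 12, 39] -> counters=[0,0,3,2,0,0,0,2,1,0,2,1,0,3,1,0,0,0,0,1,1,0,1,0,1,0,1,3,1,2,0,1,1,0,0,1,1,1,0,1]
Step 19: insert b at [15, 16, 19, 35] -> counters=[0,0,3,2,0,0,0,2,1,0,2,1,0,3,1,1,1,0,0,2,1,0,1,0,1,0,1,3,1,2,0,1,1,0,0,2,1,1,0,1]
Step 20: delete wp at [10, 13, 27, 29] -> counters=[0,0,3,2,0,0,0,2,1,0,1,1,0,2,1,1,1,0,0,2,1,0,1,0,1,0,1,2,1,1,0,1,1,0,0,2,1,1,0,1]
Step 21: insert grw at [4, 18, 21, 25] -> counters=[0,0,3,2,1,0,0,2,1,0,1,1,0,2,1,1,1,0,1,2,1,1,1,0,1,1,1,2,1,1,0,1,1,0,0,2,1,1,0,1]
Step 22: insert z at [3, 7, 35, 36] -> counters=[0,0,3,3,1,0,0,3,1,0,1,1,0,2,1,1,1,0,1,2,1,1,1,0,1,1,1,2,1,1,0,1,1,0,0,3,2,1,0,1]
Step 23: insert lol at [3, 14, 26, 31] -> counters=[0,0,3,4,1,0,0,3,1,0,1,1,0,2,2,1,1,0,1,2,1,1,1,0,1,1,2,2,1,1,0,2,1,0,0,3,2,1,0,1]
Step 24: insert x at [0, 3, 13, 18] -> counters=[1,0,3,5,1,0,0,3,1,0,1,1,0,3,2,1,1,0,2,2,1,1,1,0,1,1,2,2,1,1,0,2,1,0,0,3,2,1,0,1]
Query lol: check counters[3]=5 counters[14]=2 counters[26]=2 counters[31]=2 -> maybe

Answer: maybe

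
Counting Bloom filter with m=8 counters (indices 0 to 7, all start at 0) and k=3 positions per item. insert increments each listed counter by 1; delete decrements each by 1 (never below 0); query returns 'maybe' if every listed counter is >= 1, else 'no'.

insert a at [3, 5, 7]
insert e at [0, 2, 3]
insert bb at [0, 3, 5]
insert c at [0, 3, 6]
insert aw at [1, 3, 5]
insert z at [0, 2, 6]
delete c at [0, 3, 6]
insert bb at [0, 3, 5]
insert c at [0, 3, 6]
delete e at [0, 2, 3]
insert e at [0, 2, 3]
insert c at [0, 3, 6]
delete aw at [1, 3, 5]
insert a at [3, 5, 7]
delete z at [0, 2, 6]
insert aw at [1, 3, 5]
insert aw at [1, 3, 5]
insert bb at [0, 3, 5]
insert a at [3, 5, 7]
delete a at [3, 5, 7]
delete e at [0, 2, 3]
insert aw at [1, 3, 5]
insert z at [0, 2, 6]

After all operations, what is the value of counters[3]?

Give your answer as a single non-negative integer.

Step 1: insert a at [3, 5, 7] -> counters=[0,0,0,1,0,1,0,1]
Step 2: insert e at [0, 2, 3] -> counters=[1,0,1,2,0,1,0,1]
Step 3: insert bb at [0, 3, 5] -> counters=[2,0,1,3,0,2,0,1]
Step 4: insert c at [0, 3, 6] -> counters=[3,0,1,4,0,2,1,1]
Step 5: insert aw at [1, 3, 5] -> counters=[3,1,1,5,0,3,1,1]
Step 6: insert z at [0, 2, 6] -> counters=[4,1,2,5,0,3,2,1]
Step 7: delete c at [0, 3, 6] -> counters=[3,1,2,4,0,3,1,1]
Step 8: insert bb at [0, 3, 5] -> counters=[4,1,2,5,0,4,1,1]
Step 9: insert c at [0, 3, 6] -> counters=[5,1,2,6,0,4,2,1]
Step 10: delete e at [0, 2, 3] -> counters=[4,1,1,5,0,4,2,1]
Step 11: insert e at [0, 2, 3] -> counters=[5,1,2,6,0,4,2,1]
Step 12: insert c at [0, 3, 6] -> counters=[6,1,2,7,0,4,3,1]
Step 13: delete aw at [1, 3, 5] -> counters=[6,0,2,6,0,3,3,1]
Step 14: insert a at [3, 5, 7] -> counters=[6,0,2,7,0,4,3,2]
Step 15: delete z at [0, 2, 6] -> counters=[5,0,1,7,0,4,2,2]
Step 16: insert aw at [1, 3, 5] -> counters=[5,1,1,8,0,5,2,2]
Step 17: insert aw at [1, 3, 5] -> counters=[5,2,1,9,0,6,2,2]
Step 18: insert bb at [0, 3, 5] -> counters=[6,2,1,10,0,7,2,2]
Step 19: insert a at [3, 5, 7] -> counters=[6,2,1,11,0,8,2,3]
Step 20: delete a at [3, 5, 7] -> counters=[6,2,1,10,0,7,2,2]
Step 21: delete e at [0, 2, 3] -> counters=[5,2,0,9,0,7,2,2]
Step 22: insert aw at [1, 3, 5] -> counters=[5,3,0,10,0,8,2,2]
Step 23: insert z at [0, 2, 6] -> counters=[6,3,1,10,0,8,3,2]
Final counters=[6,3,1,10,0,8,3,2] -> counters[3]=10

Answer: 10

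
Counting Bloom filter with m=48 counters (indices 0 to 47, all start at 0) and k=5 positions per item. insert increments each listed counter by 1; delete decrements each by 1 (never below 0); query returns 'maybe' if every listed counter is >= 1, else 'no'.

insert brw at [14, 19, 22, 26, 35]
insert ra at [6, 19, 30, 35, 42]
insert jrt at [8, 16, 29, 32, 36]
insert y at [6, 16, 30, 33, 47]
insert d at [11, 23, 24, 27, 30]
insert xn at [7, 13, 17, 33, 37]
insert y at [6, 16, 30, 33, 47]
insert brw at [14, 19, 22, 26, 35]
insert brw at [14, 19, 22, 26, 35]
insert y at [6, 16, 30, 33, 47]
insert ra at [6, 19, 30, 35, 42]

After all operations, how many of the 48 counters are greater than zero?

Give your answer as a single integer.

Answer: 23

Derivation:
Step 1: insert brw at [14, 19, 22, 26, 35] -> counters=[0,0,0,0,0,0,0,0,0,0,0,0,0,0,1,0,0,0,0,1,0,0,1,0,0,0,1,0,0,0,0,0,0,0,0,1,0,0,0,0,0,0,0,0,0,0,0,0]
Step 2: insert ra at [6, 19, 30, 35, 42] -> counters=[0,0,0,0,0,0,1,0,0,0,0,0,0,0,1,0,0,0,0,2,0,0,1,0,0,0,1,0,0,0,1,0,0,0,0,2,0,0,0,0,0,0,1,0,0,0,0,0]
Step 3: insert jrt at [8, 16, 29, 32, 36] -> counters=[0,0,0,0,0,0,1,0,1,0,0,0,0,0,1,0,1,0,0,2,0,0,1,0,0,0,1,0,0,1,1,0,1,0,0,2,1,0,0,0,0,0,1,0,0,0,0,0]
Step 4: insert y at [6, 16, 30, 33, 47] -> counters=[0,0,0,0,0,0,2,0,1,0,0,0,0,0,1,0,2,0,0,2,0,0,1,0,0,0,1,0,0,1,2,0,1,1,0,2,1,0,0,0,0,0,1,0,0,0,0,1]
Step 5: insert d at [11, 23, 24, 27, 30] -> counters=[0,0,0,0,0,0,2,0,1,0,0,1,0,0,1,0,2,0,0,2,0,0,1,1,1,0,1,1,0,1,3,0,1,1,0,2,1,0,0,0,0,0,1,0,0,0,0,1]
Step 6: insert xn at [7, 13, 17, 33, 37] -> counters=[0,0,0,0,0,0,2,1,1,0,0,1,0,1,1,0,2,1,0,2,0,0,1,1,1,0,1,1,0,1,3,0,1,2,0,2,1,1,0,0,0,0,1,0,0,0,0,1]
Step 7: insert y at [6, 16, 30, 33, 47] -> counters=[0,0,0,0,0,0,3,1,1,0,0,1,0,1,1,0,3,1,0,2,0,0,1,1,1,0,1,1,0,1,4,0,1,3,0,2,1,1,0,0,0,0,1,0,0,0,0,2]
Step 8: insert brw at [14, 19, 22, 26, 35] -> counters=[0,0,0,0,0,0,3,1,1,0,0,1,0,1,2,0,3,1,0,3,0,0,2,1,1,0,2,1,0,1,4,0,1,3,0,3,1,1,0,0,0,0,1,0,0,0,0,2]
Step 9: insert brw at [14, 19, 22, 26, 35] -> counters=[0,0,0,0,0,0,3,1,1,0,0,1,0,1,3,0,3,1,0,4,0,0,3,1,1,0,3,1,0,1,4,0,1,3,0,4,1,1,0,0,0,0,1,0,0,0,0,2]
Step 10: insert y at [6, 16, 30, 33, 47] -> counters=[0,0,0,0,0,0,4,1,1,0,0,1,0,1,3,0,4,1,0,4,0,0,3,1,1,0,3,1,0,1,5,0,1,4,0,4,1,1,0,0,0,0,1,0,0,0,0,3]
Step 11: insert ra at [6, 19, 30, 35, 42] -> counters=[0,0,0,0,0,0,5,1,1,0,0,1,0,1,3,0,4,1,0,5,0,0,3,1,1,0,3,1,0,1,6,0,1,4,0,5,1,1,0,0,0,0,2,0,0,0,0,3]
Final counters=[0,0,0,0,0,0,5,1,1,0,0,1,0,1,3,0,4,1,0,5,0,0,3,1,1,0,3,1,0,1,6,0,1,4,0,5,1,1,0,0,0,0,2,0,0,0,0,3] -> 23 nonzero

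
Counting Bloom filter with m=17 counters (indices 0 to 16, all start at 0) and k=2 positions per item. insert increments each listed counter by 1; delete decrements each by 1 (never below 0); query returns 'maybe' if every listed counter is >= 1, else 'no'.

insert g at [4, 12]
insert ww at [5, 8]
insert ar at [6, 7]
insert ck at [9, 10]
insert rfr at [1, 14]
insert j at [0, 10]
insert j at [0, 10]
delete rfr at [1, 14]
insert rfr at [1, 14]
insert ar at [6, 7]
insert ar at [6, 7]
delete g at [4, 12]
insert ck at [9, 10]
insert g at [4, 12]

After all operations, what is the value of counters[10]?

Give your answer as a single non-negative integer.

Step 1: insert g at [4, 12] -> counters=[0,0,0,0,1,0,0,0,0,0,0,0,1,0,0,0,0]
Step 2: insert ww at [5, 8] -> counters=[0,0,0,0,1,1,0,0,1,0,0,0,1,0,0,0,0]
Step 3: insert ar at [6, 7] -> counters=[0,0,0,0,1,1,1,1,1,0,0,0,1,0,0,0,0]
Step 4: insert ck at [9, 10] -> counters=[0,0,0,0,1,1,1,1,1,1,1,0,1,0,0,0,0]
Step 5: insert rfr at [1, 14] -> counters=[0,1,0,0,1,1,1,1,1,1,1,0,1,0,1,0,0]
Step 6: insert j at [0, 10] -> counters=[1,1,0,0,1,1,1,1,1,1,2,0,1,0,1,0,0]
Step 7: insert j at [0, 10] -> counters=[2,1,0,0,1,1,1,1,1,1,3,0,1,0,1,0,0]
Step 8: delete rfr at [1, 14] -> counters=[2,0,0,0,1,1,1,1,1,1,3,0,1,0,0,0,0]
Step 9: insert rfr at [1, 14] -> counters=[2,1,0,0,1,1,1,1,1,1,3,0,1,0,1,0,0]
Step 10: insert ar at [6, 7] -> counters=[2,1,0,0,1,1,2,2,1,1,3,0,1,0,1,0,0]
Step 11: insert ar at [6, 7] -> counters=[2,1,0,0,1,1,3,3,1,1,3,0,1,0,1,0,0]
Step 12: delete g at [4, 12] -> counters=[2,1,0,0,0,1,3,3,1,1,3,0,0,0,1,0,0]
Step 13: insert ck at [9, 10] -> counters=[2,1,0,0,0,1,3,3,1,2,4,0,0,0,1,0,0]
Step 14: insert g at [4, 12] -> counters=[2,1,0,0,1,1,3,3,1,2,4,0,1,0,1,0,0]
Final counters=[2,1,0,0,1,1,3,3,1,2,4,0,1,0,1,0,0] -> counters[10]=4

Answer: 4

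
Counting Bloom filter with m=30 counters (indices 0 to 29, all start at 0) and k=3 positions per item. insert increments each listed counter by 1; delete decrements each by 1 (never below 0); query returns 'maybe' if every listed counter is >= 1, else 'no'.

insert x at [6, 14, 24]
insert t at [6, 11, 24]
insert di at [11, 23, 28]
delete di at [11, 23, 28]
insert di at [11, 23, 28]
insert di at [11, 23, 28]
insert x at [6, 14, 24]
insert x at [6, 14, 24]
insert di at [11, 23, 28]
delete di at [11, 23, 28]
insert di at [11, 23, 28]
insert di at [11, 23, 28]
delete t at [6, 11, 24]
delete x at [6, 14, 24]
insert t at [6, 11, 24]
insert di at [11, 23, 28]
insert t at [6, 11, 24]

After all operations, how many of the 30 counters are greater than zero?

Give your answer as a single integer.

Answer: 6

Derivation:
Step 1: insert x at [6, 14, 24] -> counters=[0,0,0,0,0,0,1,0,0,0,0,0,0,0,1,0,0,0,0,0,0,0,0,0,1,0,0,0,0,0]
Step 2: insert t at [6, 11, 24] -> counters=[0,0,0,0,0,0,2,0,0,0,0,1,0,0,1,0,0,0,0,0,0,0,0,0,2,0,0,0,0,0]
Step 3: insert di at [11, 23, 28] -> counters=[0,0,0,0,0,0,2,0,0,0,0,2,0,0,1,0,0,0,0,0,0,0,0,1,2,0,0,0,1,0]
Step 4: delete di at [11, 23, 28] -> counters=[0,0,0,0,0,0,2,0,0,0,0,1,0,0,1,0,0,0,0,0,0,0,0,0,2,0,0,0,0,0]
Step 5: insert di at [11, 23, 28] -> counters=[0,0,0,0,0,0,2,0,0,0,0,2,0,0,1,0,0,0,0,0,0,0,0,1,2,0,0,0,1,0]
Step 6: insert di at [11, 23, 28] -> counters=[0,0,0,0,0,0,2,0,0,0,0,3,0,0,1,0,0,0,0,0,0,0,0,2,2,0,0,0,2,0]
Step 7: insert x at [6, 14, 24] -> counters=[0,0,0,0,0,0,3,0,0,0,0,3,0,0,2,0,0,0,0,0,0,0,0,2,3,0,0,0,2,0]
Step 8: insert x at [6, 14, 24] -> counters=[0,0,0,0,0,0,4,0,0,0,0,3,0,0,3,0,0,0,0,0,0,0,0,2,4,0,0,0,2,0]
Step 9: insert di at [11, 23, 28] -> counters=[0,0,0,0,0,0,4,0,0,0,0,4,0,0,3,0,0,0,0,0,0,0,0,3,4,0,0,0,3,0]
Step 10: delete di at [11, 23, 28] -> counters=[0,0,0,0,0,0,4,0,0,0,0,3,0,0,3,0,0,0,0,0,0,0,0,2,4,0,0,0,2,0]
Step 11: insert di at [11, 23, 28] -> counters=[0,0,0,0,0,0,4,0,0,0,0,4,0,0,3,0,0,0,0,0,0,0,0,3,4,0,0,0,3,0]
Step 12: insert di at [11, 23, 28] -> counters=[0,0,0,0,0,0,4,0,0,0,0,5,0,0,3,0,0,0,0,0,0,0,0,4,4,0,0,0,4,0]
Step 13: delete t at [6, 11, 24] -> counters=[0,0,0,0,0,0,3,0,0,0,0,4,0,0,3,0,0,0,0,0,0,0,0,4,3,0,0,0,4,0]
Step 14: delete x at [6, 14, 24] -> counters=[0,0,0,0,0,0,2,0,0,0,0,4,0,0,2,0,0,0,0,0,0,0,0,4,2,0,0,0,4,0]
Step 15: insert t at [6, 11, 24] -> counters=[0,0,0,0,0,0,3,0,0,0,0,5,0,0,2,0,0,0,0,0,0,0,0,4,3,0,0,0,4,0]
Step 16: insert di at [11, 23, 28] -> counters=[0,0,0,0,0,0,3,0,0,0,0,6,0,0,2,0,0,0,0,0,0,0,0,5,3,0,0,0,5,0]
Step 17: insert t at [6, 11, 24] -> counters=[0,0,0,0,0,0,4,0,0,0,0,7,0,0,2,0,0,0,0,0,0,0,0,5,4,0,0,0,5,0]
Final counters=[0,0,0,0,0,0,4,0,0,0,0,7,0,0,2,0,0,0,0,0,0,0,0,5,4,0,0,0,5,0] -> 6 nonzero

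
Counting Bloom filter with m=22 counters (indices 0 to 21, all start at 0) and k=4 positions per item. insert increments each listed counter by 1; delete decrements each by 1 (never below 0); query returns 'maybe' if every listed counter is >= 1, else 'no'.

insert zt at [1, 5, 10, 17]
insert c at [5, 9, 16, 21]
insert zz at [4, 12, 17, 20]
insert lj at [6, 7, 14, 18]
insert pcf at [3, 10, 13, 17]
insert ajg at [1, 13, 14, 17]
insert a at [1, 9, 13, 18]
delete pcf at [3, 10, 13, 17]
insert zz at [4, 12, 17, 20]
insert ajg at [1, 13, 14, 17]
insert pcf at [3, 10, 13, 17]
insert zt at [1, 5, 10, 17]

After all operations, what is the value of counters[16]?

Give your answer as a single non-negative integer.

Step 1: insert zt at [1, 5, 10, 17] -> counters=[0,1,0,0,0,1,0,0,0,0,1,0,0,0,0,0,0,1,0,0,0,0]
Step 2: insert c at [5, 9, 16, 21] -> counters=[0,1,0,0,0,2,0,0,0,1,1,0,0,0,0,0,1,1,0,0,0,1]
Step 3: insert zz at [4, 12, 17, 20] -> counters=[0,1,0,0,1,2,0,0,0,1,1,0,1,0,0,0,1,2,0,0,1,1]
Step 4: insert lj at [6, 7, 14, 18] -> counters=[0,1,0,0,1,2,1,1,0,1,1,0,1,0,1,0,1,2,1,0,1,1]
Step 5: insert pcf at [3, 10, 13, 17] -> counters=[0,1,0,1,1,2,1,1,0,1,2,0,1,1,1,0,1,3,1,0,1,1]
Step 6: insert ajg at [1, 13, 14, 17] -> counters=[0,2,0,1,1,2,1,1,0,1,2,0,1,2,2,0,1,4,1,0,1,1]
Step 7: insert a at [1, 9, 13, 18] -> counters=[0,3,0,1,1,2,1,1,0,2,2,0,1,3,2,0,1,4,2,0,1,1]
Step 8: delete pcf at [3, 10, 13, 17] -> counters=[0,3,0,0,1,2,1,1,0,2,1,0,1,2,2,0,1,3,2,0,1,1]
Step 9: insert zz at [4, 12, 17, 20] -> counters=[0,3,0,0,2,2,1,1,0,2,1,0,2,2,2,0,1,4,2,0,2,1]
Step 10: insert ajg at [1, 13, 14, 17] -> counters=[0,4,0,0,2,2,1,1,0,2,1,0,2,3,3,0,1,5,2,0,2,1]
Step 11: insert pcf at [3, 10, 13, 17] -> counters=[0,4,0,1,2,2,1,1,0,2,2,0,2,4,3,0,1,6,2,0,2,1]
Step 12: insert zt at [1, 5, 10, 17] -> counters=[0,5,0,1,2,3,1,1,0,2,3,0,2,4,3,0,1,7,2,0,2,1]
Final counters=[0,5,0,1,2,3,1,1,0,2,3,0,2,4,3,0,1,7,2,0,2,1] -> counters[16]=1

Answer: 1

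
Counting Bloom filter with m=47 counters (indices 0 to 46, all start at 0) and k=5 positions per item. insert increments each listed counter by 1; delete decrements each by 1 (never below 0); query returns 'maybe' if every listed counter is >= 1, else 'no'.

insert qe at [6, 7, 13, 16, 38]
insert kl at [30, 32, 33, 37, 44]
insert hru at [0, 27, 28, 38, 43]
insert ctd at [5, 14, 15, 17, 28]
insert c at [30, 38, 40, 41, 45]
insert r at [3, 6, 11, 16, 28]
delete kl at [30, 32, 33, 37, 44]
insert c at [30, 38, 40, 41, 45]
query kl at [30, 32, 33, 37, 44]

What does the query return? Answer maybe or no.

Step 1: insert qe at [6, 7, 13, 16, 38] -> counters=[0,0,0,0,0,0,1,1,0,0,0,0,0,1,0,0,1,0,0,0,0,0,0,0,0,0,0,0,0,0,0,0,0,0,0,0,0,0,1,0,0,0,0,0,0,0,0]
Step 2: insert kl at [30, 32, 33, 37, 44] -> counters=[0,0,0,0,0,0,1,1,0,0,0,0,0,1,0,0,1,0,0,0,0,0,0,0,0,0,0,0,0,0,1,0,1,1,0,0,0,1,1,0,0,0,0,0,1,0,0]
Step 3: insert hru at [0, 27, 28, 38, 43] -> counters=[1,0,0,0,0,0,1,1,0,0,0,0,0,1,0,0,1,0,0,0,0,0,0,0,0,0,0,1,1,0,1,0,1,1,0,0,0,1,2,0,0,0,0,1,1,0,0]
Step 4: insert ctd at [5, 14, 15, 17, 28] -> counters=[1,0,0,0,0,1,1,1,0,0,0,0,0,1,1,1,1,1,0,0,0,0,0,0,0,0,0,1,2,0,1,0,1,1,0,0,0,1,2,0,0,0,0,1,1,0,0]
Step 5: insert c at [30, 38, 40, 41, 45] -> counters=[1,0,0,0,0,1,1,1,0,0,0,0,0,1,1,1,1,1,0,0,0,0,0,0,0,0,0,1,2,0,2,0,1,1,0,0,0,1,3,0,1,1,0,1,1,1,0]
Step 6: insert r at [3, 6, 11, 16, 28] -> counters=[1,0,0,1,0,1,2,1,0,0,0,1,0,1,1,1,2,1,0,0,0,0,0,0,0,0,0,1,3,0,2,0,1,1,0,0,0,1,3,0,1,1,0,1,1,1,0]
Step 7: delete kl at [30, 32, 33, 37, 44] -> counters=[1,0,0,1,0,1,2,1,0,0,0,1,0,1,1,1,2,1,0,0,0,0,0,0,0,0,0,1,3,0,1,0,0,0,0,0,0,0,3,0,1,1,0,1,0,1,0]
Step 8: insert c at [30, 38, 40, 41, 45] -> counters=[1,0,0,1,0,1,2,1,0,0,0,1,0,1,1,1,2,1,0,0,0,0,0,0,0,0,0,1,3,0,2,0,0,0,0,0,0,0,4,0,2,2,0,1,0,2,0]
Query kl: check counters[30]=2 counters[32]=0 counters[33]=0 counters[37]=0 counters[44]=0 -> no

Answer: no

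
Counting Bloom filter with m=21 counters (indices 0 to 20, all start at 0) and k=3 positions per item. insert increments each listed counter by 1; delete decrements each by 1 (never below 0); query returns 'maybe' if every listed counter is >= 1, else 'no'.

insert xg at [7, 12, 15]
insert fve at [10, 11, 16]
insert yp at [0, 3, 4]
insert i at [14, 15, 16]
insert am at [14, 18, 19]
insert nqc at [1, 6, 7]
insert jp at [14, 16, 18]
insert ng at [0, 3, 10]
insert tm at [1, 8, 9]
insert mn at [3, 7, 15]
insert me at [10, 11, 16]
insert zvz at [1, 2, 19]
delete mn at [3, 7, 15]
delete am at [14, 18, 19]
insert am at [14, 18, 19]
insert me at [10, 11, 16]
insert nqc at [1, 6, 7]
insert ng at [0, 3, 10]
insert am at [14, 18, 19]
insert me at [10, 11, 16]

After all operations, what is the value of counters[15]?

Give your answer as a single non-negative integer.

Step 1: insert xg at [7, 12, 15] -> counters=[0,0,0,0,0,0,0,1,0,0,0,0,1,0,0,1,0,0,0,0,0]
Step 2: insert fve at [10, 11, 16] -> counters=[0,0,0,0,0,0,0,1,0,0,1,1,1,0,0,1,1,0,0,0,0]
Step 3: insert yp at [0, 3, 4] -> counters=[1,0,0,1,1,0,0,1,0,0,1,1,1,0,0,1,1,0,0,0,0]
Step 4: insert i at [14, 15, 16] -> counters=[1,0,0,1,1,0,0,1,0,0,1,1,1,0,1,2,2,0,0,0,0]
Step 5: insert am at [14, 18, 19] -> counters=[1,0,0,1,1,0,0,1,0,0,1,1,1,0,2,2,2,0,1,1,0]
Step 6: insert nqc at [1, 6, 7] -> counters=[1,1,0,1,1,0,1,2,0,0,1,1,1,0,2,2,2,0,1,1,0]
Step 7: insert jp at [14, 16, 18] -> counters=[1,1,0,1,1,0,1,2,0,0,1,1,1,0,3,2,3,0,2,1,0]
Step 8: insert ng at [0, 3, 10] -> counters=[2,1,0,2,1,0,1,2,0,0,2,1,1,0,3,2,3,0,2,1,0]
Step 9: insert tm at [1, 8, 9] -> counters=[2,2,0,2,1,0,1,2,1,1,2,1,1,0,3,2,3,0,2,1,0]
Step 10: insert mn at [3, 7, 15] -> counters=[2,2,0,3,1,0,1,3,1,1,2,1,1,0,3,3,3,0,2,1,0]
Step 11: insert me at [10, 11, 16] -> counters=[2,2,0,3,1,0,1,3,1,1,3,2,1,0,3,3,4,0,2,1,0]
Step 12: insert zvz at [1, 2, 19] -> counters=[2,3,1,3,1,0,1,3,1,1,3,2,1,0,3,3,4,0,2,2,0]
Step 13: delete mn at [3, 7, 15] -> counters=[2,3,1,2,1,0,1,2,1,1,3,2,1,0,3,2,4,0,2,2,0]
Step 14: delete am at [14, 18, 19] -> counters=[2,3,1,2,1,0,1,2,1,1,3,2,1,0,2,2,4,0,1,1,0]
Step 15: insert am at [14, 18, 19] -> counters=[2,3,1,2,1,0,1,2,1,1,3,2,1,0,3,2,4,0,2,2,0]
Step 16: insert me at [10, 11, 16] -> counters=[2,3,1,2,1,0,1,2,1,1,4,3,1,0,3,2,5,0,2,2,0]
Step 17: insert nqc at [1, 6, 7] -> counters=[2,4,1,2,1,0,2,3,1,1,4,3,1,0,3,2,5,0,2,2,0]
Step 18: insert ng at [0, 3, 10] -> counters=[3,4,1,3,1,0,2,3,1,1,5,3,1,0,3,2,5,0,2,2,0]
Step 19: insert am at [14, 18, 19] -> counters=[3,4,1,3,1,0,2,3,1,1,5,3,1,0,4,2,5,0,3,3,0]
Step 20: insert me at [10, 11, 16] -> counters=[3,4,1,3,1,0,2,3,1,1,6,4,1,0,4,2,6,0,3,3,0]
Final counters=[3,4,1,3,1,0,2,3,1,1,6,4,1,0,4,2,6,0,3,3,0] -> counters[15]=2

Answer: 2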